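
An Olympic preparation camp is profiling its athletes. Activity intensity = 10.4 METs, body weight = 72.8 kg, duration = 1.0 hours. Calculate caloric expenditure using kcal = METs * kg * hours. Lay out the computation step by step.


kcal = 10.4 * 72.8 * 1.0
= 757.12 * 1.0
= 757.12 kcal

757.12 kcal


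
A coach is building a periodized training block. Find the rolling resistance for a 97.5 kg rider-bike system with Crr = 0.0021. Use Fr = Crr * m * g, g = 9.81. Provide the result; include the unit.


m * g = 97.5 * 9.81 = 956.475 N
Fr = 0.0021 * 956.475 = 2.009 N

2.009 N


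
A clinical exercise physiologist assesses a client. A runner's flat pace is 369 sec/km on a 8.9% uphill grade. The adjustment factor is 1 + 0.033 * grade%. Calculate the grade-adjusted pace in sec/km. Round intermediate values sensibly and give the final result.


Factor = 1 + 0.033 * 8.9 = 1.2937
Adjusted pace = 369 * 1.2937
= 477.38 sec/km

477.38 s/km


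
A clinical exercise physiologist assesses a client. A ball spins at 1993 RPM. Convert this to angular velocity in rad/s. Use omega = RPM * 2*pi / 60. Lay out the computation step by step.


omega = 1993 * 2 * pi / 60
= 1993 * 6.28318531 / 60
= 12522.388 / 60
= 208.706 rad/s

208.706 rad/s


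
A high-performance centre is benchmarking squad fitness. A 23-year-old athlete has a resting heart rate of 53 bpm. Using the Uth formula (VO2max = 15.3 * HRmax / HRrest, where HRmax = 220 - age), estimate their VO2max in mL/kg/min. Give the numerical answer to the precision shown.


HRmax = 220 - 23 = 197 bpm
Ratio = HRmax / HRrest = 197 / 53 = 3.717
VO2max = 15.3 * 3.717 = 56.87 mL/kg/min

56.87 mL/kg/min


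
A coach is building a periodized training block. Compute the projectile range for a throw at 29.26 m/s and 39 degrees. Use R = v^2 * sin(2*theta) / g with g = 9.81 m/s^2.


Two times the angle = 78 degrees
sin(78) = 0.978148
R = 856.1476 * 0.978148 / 9.81 = 85.366 m

85.366 m


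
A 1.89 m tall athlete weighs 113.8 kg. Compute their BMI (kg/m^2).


height^2 = 3.5721 m^2
BMI = 113.8 / 3.5721 = 31.86 kg/m^2

31.86 kg/m^2


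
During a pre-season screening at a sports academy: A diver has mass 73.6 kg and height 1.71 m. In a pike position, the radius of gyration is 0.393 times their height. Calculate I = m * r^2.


r = 0.393 * 1.71 = 0.67203 m
I = m * r^2 = 73.6 * 0.451624 = 33.24 kg*m^2

33.24 kg*m^2


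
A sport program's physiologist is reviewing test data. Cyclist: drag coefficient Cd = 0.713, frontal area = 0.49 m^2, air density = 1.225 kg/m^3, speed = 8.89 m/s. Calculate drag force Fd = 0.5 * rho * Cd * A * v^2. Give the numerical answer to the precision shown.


v^2 = 8.89^2 = 79.0321
Fd = 0.5 * 1.225 * 0.713 * 0.49 * 79.0321
= 16.912 N

16.912 N


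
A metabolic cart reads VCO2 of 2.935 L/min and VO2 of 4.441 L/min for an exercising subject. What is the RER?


RER = VCO2 / VO2 = 2.935 / 4.441 = 0.6609

0.6609


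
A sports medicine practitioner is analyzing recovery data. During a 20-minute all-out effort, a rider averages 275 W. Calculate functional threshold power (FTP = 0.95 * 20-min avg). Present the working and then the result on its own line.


FTP = 0.95 * 275
= 261.25 W

261.25 W


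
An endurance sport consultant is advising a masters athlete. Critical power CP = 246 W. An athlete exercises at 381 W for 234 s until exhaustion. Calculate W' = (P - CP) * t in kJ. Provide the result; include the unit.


P - CP = 381 - 246 = 135 W
W' = 135 * 234 = 31590 J
= 31590 / 1000 = 31.59 kJ

31.59 kJ


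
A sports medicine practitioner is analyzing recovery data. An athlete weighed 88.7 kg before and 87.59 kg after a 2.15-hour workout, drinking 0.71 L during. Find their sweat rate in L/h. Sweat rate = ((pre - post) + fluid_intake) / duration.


Body mass change = 1.11 kg
Total sweat loss = 1.11 + 0.71 = 1.82 L
Rate = 1.82 / 2.15 = 0.847 L/h

0.847 L/h


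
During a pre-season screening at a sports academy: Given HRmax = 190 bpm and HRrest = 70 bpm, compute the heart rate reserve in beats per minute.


Heart rate reserve = maximum HR minus resting HR
HRR = 190 - 70 = 120 bpm

120 bpm


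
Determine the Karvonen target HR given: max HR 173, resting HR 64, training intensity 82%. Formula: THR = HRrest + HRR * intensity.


HRR = HRmax - HRrest = 173 - 64 = 109
THR = 64 + 109 * 0.82
= 153.38 bpm

153.38 bpm


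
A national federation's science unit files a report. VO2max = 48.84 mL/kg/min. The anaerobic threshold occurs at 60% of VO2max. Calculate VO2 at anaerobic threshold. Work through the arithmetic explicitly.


AT fraction = 60 / 100 = 0.6
AT VO2 = 48.84 * 0.6
= 29.3 mL/kg/min

29.3 mL/kg/min


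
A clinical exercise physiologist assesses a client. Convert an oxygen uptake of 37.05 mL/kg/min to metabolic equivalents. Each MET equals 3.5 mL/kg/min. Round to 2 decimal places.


One MET = 3.5 mL/kg/min
Number of METs = 37.05 / 3.5
= 10.59 METs

10.59 METs


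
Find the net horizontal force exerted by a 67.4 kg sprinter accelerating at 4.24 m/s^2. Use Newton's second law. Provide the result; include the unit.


Newton's second law: F = m * a
F = 67.4 * 4.24 = 285.78 N

285.78 N


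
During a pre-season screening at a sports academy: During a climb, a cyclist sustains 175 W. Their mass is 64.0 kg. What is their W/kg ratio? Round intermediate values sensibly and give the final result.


Power-to-weight = 175 W / 64.0 kg
= 2.734 W/kg

2.734 W/kg


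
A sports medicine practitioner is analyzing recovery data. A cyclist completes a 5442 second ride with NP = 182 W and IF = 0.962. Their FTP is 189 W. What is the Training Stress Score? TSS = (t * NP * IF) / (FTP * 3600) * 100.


t * NP * IF = 5442 * 182 * 0.962 = 952807.128
FTP * 3600 = 680400
TSS = (952807.128 / 680400) * 100 = 140.04

140.04 TSS


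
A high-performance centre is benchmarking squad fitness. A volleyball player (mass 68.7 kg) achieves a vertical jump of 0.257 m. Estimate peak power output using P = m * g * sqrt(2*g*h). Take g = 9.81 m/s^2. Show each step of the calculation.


2 * g * h = 2 * 9.81 * 0.257 = 5.04234
sqrt(5.04234) = 2.245516 m/s
P = 68.7 * 9.81 * 2.245516 = 1513.36 W

1513.36 W


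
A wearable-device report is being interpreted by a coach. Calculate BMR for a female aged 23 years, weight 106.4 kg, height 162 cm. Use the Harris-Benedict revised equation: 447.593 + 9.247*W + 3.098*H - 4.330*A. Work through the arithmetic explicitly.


Substituting values:
W term = 9.247 * 106.4 = 983.8808
H term = 3.098 * 162 = 501.876
A term = 4.330 * 23 = 99.59
BMR = 1833.76 kcal/day

1833.76 kcal/day


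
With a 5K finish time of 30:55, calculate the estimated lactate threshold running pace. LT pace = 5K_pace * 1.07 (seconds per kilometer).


Race duration = 1855 s for 5 km
Average pace = 1855 / 5 = 371.0 s/km
LT pace = 371.0 * 1.07
= 396.97 s/km

396.97 s/km


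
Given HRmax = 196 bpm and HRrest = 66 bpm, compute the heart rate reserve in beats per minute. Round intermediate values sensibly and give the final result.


Heart rate reserve = maximum HR minus resting HR
HRR = 196 - 66 = 130 bpm

130 bpm


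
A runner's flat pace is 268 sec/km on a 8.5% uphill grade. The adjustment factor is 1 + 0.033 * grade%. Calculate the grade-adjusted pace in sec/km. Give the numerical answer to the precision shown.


Factor = 1 + 0.033 * 8.5 = 1.2805
Adjusted pace = 268 * 1.2805
= 343.17 sec/km

343.17 s/km


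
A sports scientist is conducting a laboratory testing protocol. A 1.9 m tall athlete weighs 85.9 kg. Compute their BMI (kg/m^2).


height^2 = 3.61 m^2
BMI = 85.9 / 3.61 = 23.8 kg/m^2

23.8 kg/m^2


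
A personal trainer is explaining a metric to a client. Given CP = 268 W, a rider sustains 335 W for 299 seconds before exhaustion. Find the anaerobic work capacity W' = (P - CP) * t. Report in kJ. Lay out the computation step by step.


Excess power = 335 - 268 = 67 W
Work above CP = 67 * 299 = 20033 J
W' = 20.033 kJ

20.033 kJ


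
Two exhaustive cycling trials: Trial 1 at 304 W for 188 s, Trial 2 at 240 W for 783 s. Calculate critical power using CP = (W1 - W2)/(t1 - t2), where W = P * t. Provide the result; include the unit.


W1 = 304 * 188 = 57152 J
W2 = 240 * 783 = 187920 J
CP = (57152 - 187920) / (188 - 783)
= -130768 / -595
= 219.78 W

219.78 W


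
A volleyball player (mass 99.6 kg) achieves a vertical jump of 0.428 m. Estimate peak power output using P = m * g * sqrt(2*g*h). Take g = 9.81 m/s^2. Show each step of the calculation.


2 * g * h = 2 * 9.81 * 0.428 = 8.39736
sqrt(8.39736) = 2.89782 m/s
P = 99.6 * 9.81 * 2.89782 = 2831.39 W

2831.39 W


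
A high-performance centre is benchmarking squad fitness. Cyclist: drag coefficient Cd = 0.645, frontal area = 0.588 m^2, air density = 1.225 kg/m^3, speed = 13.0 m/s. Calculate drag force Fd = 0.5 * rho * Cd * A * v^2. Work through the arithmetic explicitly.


v^2 = 13.0^2 = 169.0
Fd = 0.5 * 1.225 * 0.645 * 0.588 * 169.0
= 39.258 N

39.258 N


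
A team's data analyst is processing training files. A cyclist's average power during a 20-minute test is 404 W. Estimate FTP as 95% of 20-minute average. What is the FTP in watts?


FTP = 20-min power * 0.95
= 404 * 0.95
= 383.8 W

383.8 W


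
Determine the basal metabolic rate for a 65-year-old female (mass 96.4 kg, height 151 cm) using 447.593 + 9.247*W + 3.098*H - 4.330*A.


BMR = 447.593 + 9.247*96.4 + 3.098*151 - 4.330*65
= 1525.35 kcal/day

1525.35 kcal/day


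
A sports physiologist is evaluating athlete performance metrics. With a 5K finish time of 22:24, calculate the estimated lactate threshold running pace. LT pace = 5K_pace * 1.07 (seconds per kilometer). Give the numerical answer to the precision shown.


Race duration = 1344 s for 5 km
Average pace = 1344 / 5 = 268.8 s/km
LT pace = 268.8 * 1.07
= 287.62 s/km

287.62 s/km


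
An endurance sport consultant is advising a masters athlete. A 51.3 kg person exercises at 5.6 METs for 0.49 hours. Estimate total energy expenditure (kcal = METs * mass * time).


Energy = METs * mass(kg) * time(h)
= 5.6 * 51.3 * 0.49
= 140.77 kcal

140.77 kcal


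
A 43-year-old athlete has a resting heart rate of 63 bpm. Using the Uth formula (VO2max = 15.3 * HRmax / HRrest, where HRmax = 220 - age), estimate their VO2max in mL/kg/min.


HRmax = 220 - 43 = 177 bpm
Ratio = HRmax / HRrest = 177 / 63 = 2.8095
VO2max = 15.3 * 2.8095 = 42.99 mL/kg/min

42.99 mL/kg/min


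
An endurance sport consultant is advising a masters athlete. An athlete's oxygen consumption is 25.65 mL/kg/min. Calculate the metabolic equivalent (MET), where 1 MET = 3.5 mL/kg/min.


MET = VO2 / 3.5
= 25.65 / 3.5
= 7.33 METs

7.33 METs


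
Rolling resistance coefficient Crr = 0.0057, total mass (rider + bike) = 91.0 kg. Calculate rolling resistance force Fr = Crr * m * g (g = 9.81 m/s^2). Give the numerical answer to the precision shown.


Fr = Crr * m * g
= 0.0057 * 91.0 * 9.81
= 5.088 N

5.088 N


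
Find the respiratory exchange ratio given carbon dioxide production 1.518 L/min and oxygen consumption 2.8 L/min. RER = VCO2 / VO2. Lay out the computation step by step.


VCO2 = 1.518 L/min
VO2 = 2.8 L/min
RER = 1.518 / 2.8 = 0.5421

0.5421


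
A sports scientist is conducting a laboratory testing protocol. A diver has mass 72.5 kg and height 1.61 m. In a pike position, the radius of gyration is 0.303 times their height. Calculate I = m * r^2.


r = 0.303 * 1.61 = 0.48783 m
I = m * r^2 = 72.5 * 0.237978 = 17.253 kg*m^2

17.253 kg*m^2


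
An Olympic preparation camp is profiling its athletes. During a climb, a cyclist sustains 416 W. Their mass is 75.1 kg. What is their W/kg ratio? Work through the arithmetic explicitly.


Power-to-weight = 416 W / 75.1 kg
= 5.539 W/kg

5.539 W/kg


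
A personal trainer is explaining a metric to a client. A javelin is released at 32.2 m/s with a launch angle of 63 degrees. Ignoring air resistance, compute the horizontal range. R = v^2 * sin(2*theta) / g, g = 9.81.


Launch speed squared = 1036.84
sin(2 * 63 deg) = 0.809017
Range = 1036.84 * 0.809017 / 9.81
= 85.507 m

85.507 m


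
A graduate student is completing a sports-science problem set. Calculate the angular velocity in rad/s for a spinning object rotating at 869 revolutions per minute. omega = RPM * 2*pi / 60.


omega = RPM * 2*pi / 60
= 869 * 6.28318531 / 60
= 91.001 rad/s

91.001 rad/s


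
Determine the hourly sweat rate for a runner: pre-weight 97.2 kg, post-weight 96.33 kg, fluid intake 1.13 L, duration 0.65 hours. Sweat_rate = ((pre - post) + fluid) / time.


Mass lost = 97.2 - 96.33 = 0.87 kg
Add fluid consumed: 0.87 + 1.13 = 2.0 L total sweat
Sweat rate = 2.0 / 0.65 = 3.077 L/h

3.077 L/h


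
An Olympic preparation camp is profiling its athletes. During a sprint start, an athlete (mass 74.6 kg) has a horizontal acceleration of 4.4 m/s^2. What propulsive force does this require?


Propulsive force = mass * acceleration
= 74.6 kg * 4.4 m/s^2
= 328.24 N

328.24 N


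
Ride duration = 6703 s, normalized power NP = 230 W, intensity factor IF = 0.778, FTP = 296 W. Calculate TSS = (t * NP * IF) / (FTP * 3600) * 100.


Numerator = 6703 * 230 * 0.778 = 1199434.82
Denominator = 296 * 3600 = 1065600
TSS = 1199434.82 / 1065600 * 100
= 112.56

112.56 TSS


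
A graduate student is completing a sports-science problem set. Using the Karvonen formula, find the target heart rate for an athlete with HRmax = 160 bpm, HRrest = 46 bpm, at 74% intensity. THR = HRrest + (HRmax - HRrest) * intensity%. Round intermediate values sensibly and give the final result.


HRR = 160 - 46 = 114
THR = 46 + 114 * 0.74
= 46 + 84.36
= 130.36 bpm

130.36 bpm


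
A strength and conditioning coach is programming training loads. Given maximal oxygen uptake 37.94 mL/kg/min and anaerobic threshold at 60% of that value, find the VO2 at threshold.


Percentage as decimal = 0.6
VO2 at AT = 37.94 * 0.6 = 22.76 mL/kg/min

22.76 mL/kg/min


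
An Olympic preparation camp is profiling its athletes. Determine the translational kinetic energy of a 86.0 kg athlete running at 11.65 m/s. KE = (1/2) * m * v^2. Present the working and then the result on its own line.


KE = 0.5 * m * v^2
= 0.5 * 86.0 * 11.65^2
= 0.5 * 86.0 * 135.7225
= 5836.07 J

5836.07 J


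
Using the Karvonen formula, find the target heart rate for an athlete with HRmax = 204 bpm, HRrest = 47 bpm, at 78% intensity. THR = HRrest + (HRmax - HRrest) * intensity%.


HRR = 204 - 47 = 157
THR = 47 + 157 * 0.78
= 47 + 122.46
= 169.46 bpm

169.46 bpm


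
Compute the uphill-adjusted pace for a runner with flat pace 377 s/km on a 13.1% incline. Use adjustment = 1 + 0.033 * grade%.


Adjustment factor = 1 + 0.033 * 13.1 = 1.4323
Grade-adjusted pace = 377 * 1.4323 = 539.98 s/km

539.98 s/km


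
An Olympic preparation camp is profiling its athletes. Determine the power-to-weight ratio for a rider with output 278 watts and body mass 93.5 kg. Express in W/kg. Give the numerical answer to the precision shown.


P/W = 278 / 93.5 = 2.973 W/kg

2.973 W/kg


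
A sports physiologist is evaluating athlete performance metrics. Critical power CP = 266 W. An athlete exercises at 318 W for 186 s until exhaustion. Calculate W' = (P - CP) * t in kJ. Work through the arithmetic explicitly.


P - CP = 318 - 266 = 52 W
W' = 52 * 186 = 9672 J
= 9672 / 1000 = 9.672 kJ

9.672 kJ


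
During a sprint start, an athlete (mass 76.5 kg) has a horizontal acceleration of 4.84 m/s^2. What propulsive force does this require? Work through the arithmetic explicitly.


Propulsive force = mass * acceleration
= 76.5 kg * 4.84 m/s^2
= 370.26 N

370.26 N


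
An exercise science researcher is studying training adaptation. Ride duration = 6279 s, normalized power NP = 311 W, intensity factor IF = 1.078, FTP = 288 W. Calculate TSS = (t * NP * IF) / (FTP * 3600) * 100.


Numerator = 6279 * 311 * 1.078 = 2105084.982
Denominator = 288 * 3600 = 1036800
TSS = 2105084.982 / 1036800 * 100
= 203.04

203.04 TSS


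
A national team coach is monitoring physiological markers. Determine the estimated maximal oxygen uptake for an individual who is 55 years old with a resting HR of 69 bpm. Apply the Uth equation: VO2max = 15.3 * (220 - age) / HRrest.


HRmax = 220 - 55 = 165
VO2max = 15.3 * (165 / 69)
= 15.3 * 2.3913
= 36.59 mL/kg/min

36.59 mL/kg/min


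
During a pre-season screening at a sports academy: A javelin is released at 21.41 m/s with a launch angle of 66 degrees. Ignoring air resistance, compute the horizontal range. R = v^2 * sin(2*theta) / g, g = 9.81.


Launch speed squared = 458.3881
sin(2 * 66 deg) = 0.743145
Range = 458.3881 * 0.743145 / 9.81
= 34.725 m

34.725 m


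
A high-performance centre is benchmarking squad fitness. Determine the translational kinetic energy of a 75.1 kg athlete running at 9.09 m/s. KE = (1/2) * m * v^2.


KE = 0.5 * m * v^2
= 0.5 * 75.1 * 9.09^2
= 0.5 * 75.1 * 82.6281
= 3102.69 J

3102.69 J


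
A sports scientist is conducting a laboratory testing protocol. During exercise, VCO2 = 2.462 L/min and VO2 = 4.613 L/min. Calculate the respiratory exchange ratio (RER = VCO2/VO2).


RER = VCO2 / VO2
= 2.462 / 4.613
= 0.5337

0.5337


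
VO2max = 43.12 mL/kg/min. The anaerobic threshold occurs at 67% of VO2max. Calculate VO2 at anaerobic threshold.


AT fraction = 67 / 100 = 0.67
AT VO2 = 43.12 * 0.67
= 28.89 mL/kg/min

28.89 mL/kg/min


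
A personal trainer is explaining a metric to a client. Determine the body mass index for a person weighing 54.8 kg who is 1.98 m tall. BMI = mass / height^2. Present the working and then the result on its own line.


BMI = mass / height^2
= 54.8 / 1.98^2
= 54.8 / 3.9204
= 13.98 kg/m^2

13.98 kg/m^2


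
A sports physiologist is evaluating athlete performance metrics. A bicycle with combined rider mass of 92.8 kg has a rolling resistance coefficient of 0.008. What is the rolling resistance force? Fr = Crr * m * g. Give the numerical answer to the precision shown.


Fr = 0.008 * 92.8 * 9.81
= 0.7424 * 9.81
= 7.283 N

7.283 N


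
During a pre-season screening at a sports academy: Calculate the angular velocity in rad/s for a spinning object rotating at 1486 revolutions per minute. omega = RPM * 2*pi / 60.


omega = RPM * 2*pi / 60
= 1486 * 6.28318531 / 60
= 155.614 rad/s

155.614 rad/s


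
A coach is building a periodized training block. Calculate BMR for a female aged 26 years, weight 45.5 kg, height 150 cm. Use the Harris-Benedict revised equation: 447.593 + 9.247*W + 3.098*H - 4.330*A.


Substituting values:
W term = 9.247 * 45.5 = 420.7385
H term = 3.098 * 150 = 464.7
A term = 4.330 * 26 = 112.58
BMR = 1220.45 kcal/day

1220.45 kcal/day


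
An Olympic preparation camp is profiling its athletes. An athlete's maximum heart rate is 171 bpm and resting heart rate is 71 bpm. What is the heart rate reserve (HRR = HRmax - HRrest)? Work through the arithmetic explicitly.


HRR = HRmax - HRrest
= 171 - 71
= 100 bpm

100 bpm


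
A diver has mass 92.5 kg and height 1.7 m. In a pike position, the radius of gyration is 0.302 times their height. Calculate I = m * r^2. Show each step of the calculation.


r = 0.302 * 1.7 = 0.5134 m
I = m * r^2 = 92.5 * 0.26358 = 24.381 kg*m^2

24.381 kg*m^2


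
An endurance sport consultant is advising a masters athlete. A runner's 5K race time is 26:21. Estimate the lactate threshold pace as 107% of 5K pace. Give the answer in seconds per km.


Total race time = 26*60 + 21 = 1581 seconds
5K pace = 1581 / 5 = 316.2 sec/km
LT pace = 316.2 * 1.07 = 338.33 sec/km

338.33 s/km


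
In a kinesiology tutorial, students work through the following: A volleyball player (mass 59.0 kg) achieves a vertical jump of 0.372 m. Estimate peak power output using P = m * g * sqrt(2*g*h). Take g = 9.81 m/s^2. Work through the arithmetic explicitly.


2 * g * h = 2 * 9.81 * 0.372 = 7.29864
sqrt(7.29864) = 2.7016 m/s
P = 59.0 * 9.81 * 2.7016 = 1563.66 W

1563.66 W


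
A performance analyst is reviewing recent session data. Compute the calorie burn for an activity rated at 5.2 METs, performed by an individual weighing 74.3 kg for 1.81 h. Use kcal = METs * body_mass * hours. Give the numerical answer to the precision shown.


Product of METs and mass = 5.2 * 74.3 = 386.36
Total kcal = 386.36 * 1.81 = 699.31 kcal

699.31 kcal


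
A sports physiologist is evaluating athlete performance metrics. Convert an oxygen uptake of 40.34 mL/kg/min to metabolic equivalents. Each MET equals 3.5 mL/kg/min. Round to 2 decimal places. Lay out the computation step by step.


One MET = 3.5 mL/kg/min
Number of METs = 40.34 / 3.5
= 11.53 METs

11.53 METs


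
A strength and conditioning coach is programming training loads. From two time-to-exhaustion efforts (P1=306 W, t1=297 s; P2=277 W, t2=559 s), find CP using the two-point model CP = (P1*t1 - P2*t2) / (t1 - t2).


Work in trial 1 = 90882 J
Work in trial 2 = 154843 J
Delta work = -63961 J
Delta time = -262 s
CP = -63961 / -262 = 244.13 W

244.13 W


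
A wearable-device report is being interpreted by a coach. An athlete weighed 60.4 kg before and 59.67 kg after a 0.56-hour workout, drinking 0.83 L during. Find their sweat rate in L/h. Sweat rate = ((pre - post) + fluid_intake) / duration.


Body mass change = 0.73 kg
Total sweat loss = 0.73 + 0.83 = 1.56 L
Rate = 1.56 / 0.56 = 2.786 L/h

2.786 L/h


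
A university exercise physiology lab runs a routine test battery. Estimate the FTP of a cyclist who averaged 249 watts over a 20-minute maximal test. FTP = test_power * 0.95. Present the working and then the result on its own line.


FTP = 249 * 0.95 = 236.55 W

236.55 W


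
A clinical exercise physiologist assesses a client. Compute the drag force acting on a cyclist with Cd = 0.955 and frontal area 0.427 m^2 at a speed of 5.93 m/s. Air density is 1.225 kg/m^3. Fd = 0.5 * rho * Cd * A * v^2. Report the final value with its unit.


Step 1: v^2 = 35.1649
Step 2: Fd = 0.5 * 1.225 * 0.955 * 0.427 * 35.1649
= 8.783 N

8.783 N


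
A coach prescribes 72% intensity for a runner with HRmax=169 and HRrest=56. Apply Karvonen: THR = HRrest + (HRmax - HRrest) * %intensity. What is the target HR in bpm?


Heart rate reserve = 169 - 56 = 113
Intensity fraction = 72 / 100 = 0.72
THR = 56 + 113 * 0.72 = 137.36 bpm

137.36 bpm


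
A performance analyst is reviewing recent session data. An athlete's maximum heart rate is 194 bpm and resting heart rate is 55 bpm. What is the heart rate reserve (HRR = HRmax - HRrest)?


HRR = HRmax - HRrest
= 194 - 55
= 139 bpm

139 bpm


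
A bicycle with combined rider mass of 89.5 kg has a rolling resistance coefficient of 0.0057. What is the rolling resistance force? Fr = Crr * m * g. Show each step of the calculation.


Fr = 0.0057 * 89.5 * 9.81
= 0.51015 * 9.81
= 5.005 N

5.005 N


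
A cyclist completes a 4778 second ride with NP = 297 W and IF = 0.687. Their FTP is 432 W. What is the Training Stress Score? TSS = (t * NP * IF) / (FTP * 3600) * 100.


t * NP * IF = 4778 * 297 * 0.687 = 974898.342
FTP * 3600 = 1555200
TSS = (974898.342 / 1555200) * 100 = 62.69

62.69 TSS


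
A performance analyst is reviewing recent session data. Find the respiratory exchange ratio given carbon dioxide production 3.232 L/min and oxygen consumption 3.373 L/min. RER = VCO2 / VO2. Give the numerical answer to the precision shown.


VCO2 = 3.232 L/min
VO2 = 3.373 L/min
RER = 3.232 / 3.373 = 0.9582

0.9582


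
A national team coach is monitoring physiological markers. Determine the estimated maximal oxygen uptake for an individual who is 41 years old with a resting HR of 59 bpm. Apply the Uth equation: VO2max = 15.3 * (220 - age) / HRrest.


HRmax = 220 - 41 = 179
VO2max = 15.3 * (179 / 59)
= 15.3 * 3.0339
= 46.42 mL/kg/min

46.42 mL/kg/min


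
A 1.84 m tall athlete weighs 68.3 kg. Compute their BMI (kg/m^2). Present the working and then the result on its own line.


height^2 = 3.3856 m^2
BMI = 68.3 / 3.3856 = 20.17 kg/m^2

20.17 kg/m^2


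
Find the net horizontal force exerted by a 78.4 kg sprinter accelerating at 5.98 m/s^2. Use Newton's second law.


Newton's second law: F = m * a
F = 78.4 * 5.98 = 468.83 N

468.83 N


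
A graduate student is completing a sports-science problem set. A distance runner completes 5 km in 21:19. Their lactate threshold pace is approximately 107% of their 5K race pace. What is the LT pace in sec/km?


Convert to seconds: 21 min 19 s = 1279 s
Pace per km = 1279 / 5 = 255.8 s/km
LT pace = 255.8 * 1.07 = 273.71 s/km

273.71 s/km


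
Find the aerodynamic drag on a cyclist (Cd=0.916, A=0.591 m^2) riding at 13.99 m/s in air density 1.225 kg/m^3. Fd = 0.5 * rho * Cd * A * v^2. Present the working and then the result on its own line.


Fd = 0.5 * 1.225 * 0.916 * 0.591 * 13.99^2
= 0.5 * 1.225 * 0.916 * 0.591 * 195.7201
= 64.897 N

64.897 N


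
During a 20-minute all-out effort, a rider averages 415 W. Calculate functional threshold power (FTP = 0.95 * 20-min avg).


FTP = 0.95 * 415
= 394.25 W

394.25 W


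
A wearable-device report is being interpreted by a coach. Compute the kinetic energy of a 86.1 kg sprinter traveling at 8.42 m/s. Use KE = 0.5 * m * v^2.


Velocity squared = 70.8964
KE = 0.5 * 86.1 * 70.8964 = 3052.09 J

3052.09 J


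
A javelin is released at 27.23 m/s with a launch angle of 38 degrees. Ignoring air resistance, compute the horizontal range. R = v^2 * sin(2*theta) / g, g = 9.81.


Launch speed squared = 741.4729
sin(2 * 38 deg) = 0.970296
Range = 741.4729 * 0.970296 / 9.81
= 73.338 m

73.338 m


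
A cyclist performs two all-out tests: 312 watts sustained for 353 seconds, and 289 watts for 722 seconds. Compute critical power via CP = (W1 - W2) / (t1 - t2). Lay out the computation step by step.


W1 = P1 * t1 = 312 * 353 = 110136 J
W2 = P2 * t2 = 289 * 722 = 208658 J
CP = (110136 - 208658) / (353 - 722)
= 267.0 W

267.0 W


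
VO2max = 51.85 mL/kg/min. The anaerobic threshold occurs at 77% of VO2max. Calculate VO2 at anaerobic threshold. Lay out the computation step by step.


AT fraction = 77 / 100 = 0.77
AT VO2 = 51.85 * 0.77
= 39.92 mL/kg/min

39.92 mL/kg/min


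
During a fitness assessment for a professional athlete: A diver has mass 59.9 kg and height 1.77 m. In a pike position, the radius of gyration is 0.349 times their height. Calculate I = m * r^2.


r = 0.349 * 1.77 = 0.61773 m
I = m * r^2 = 59.9 * 0.38159 = 22.857 kg*m^2

22.857 kg*m^2


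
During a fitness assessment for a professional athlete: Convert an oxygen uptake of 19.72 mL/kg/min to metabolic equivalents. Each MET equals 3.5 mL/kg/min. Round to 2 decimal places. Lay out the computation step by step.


One MET = 3.5 mL/kg/min
Number of METs = 19.72 / 3.5
= 5.63 METs

5.63 METs


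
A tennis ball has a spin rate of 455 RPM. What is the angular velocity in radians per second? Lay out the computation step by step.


Convert RPM to rad/s: multiply by 2*pi and divide by 60
omega = 455 * 2 * pi / 60
= 47.647 rad/s

47.647 rad/s


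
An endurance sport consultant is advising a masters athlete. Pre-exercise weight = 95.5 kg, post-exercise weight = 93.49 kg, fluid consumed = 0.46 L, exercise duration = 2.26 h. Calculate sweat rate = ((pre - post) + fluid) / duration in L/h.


Weight loss = 95.5 - 93.49 = 2.01 kg (approx L)
Total sweat = 2.01 + 0.46 = 2.47 L
Sweat rate = 2.47 / 2.26 = 1.093 L/h

1.093 L/h


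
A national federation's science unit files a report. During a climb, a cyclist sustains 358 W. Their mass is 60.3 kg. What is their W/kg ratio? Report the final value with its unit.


Power-to-weight = 358 W / 60.3 kg
= 5.937 W/kg

5.937 W/kg


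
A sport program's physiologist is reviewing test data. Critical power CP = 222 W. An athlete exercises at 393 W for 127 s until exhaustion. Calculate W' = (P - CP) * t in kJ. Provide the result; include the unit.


P - CP = 393 - 222 = 171 W
W' = 171 * 127 = 21717 J
= 21717 / 1000 = 21.717 kJ

21.717 kJ


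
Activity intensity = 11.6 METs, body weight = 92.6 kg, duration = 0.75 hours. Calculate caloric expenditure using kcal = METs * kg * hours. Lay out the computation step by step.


kcal = 11.6 * 92.6 * 0.75
= 1074.16 * 0.75
= 805.62 kcal

805.62 kcal


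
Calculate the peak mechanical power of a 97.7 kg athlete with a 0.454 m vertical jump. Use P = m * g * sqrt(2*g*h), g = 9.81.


First, sqrt(2gh) = sqrt(2 * 9.81 * 0.454)
= sqrt(8.90748) = 2.98454 m/s
Power = 97.7 * 9.81 * 2.98454 = 2860.49 W

2860.49 W


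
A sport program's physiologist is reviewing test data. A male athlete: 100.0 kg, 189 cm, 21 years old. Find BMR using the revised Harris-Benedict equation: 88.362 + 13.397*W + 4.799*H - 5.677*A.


Intercept = 88.362
Weight contribution = 13.397 * 100.0 = 1339.7
Height contribution = 4.799 * 189 = 907.011
Age contribution = 5.677 * 21 = 119.217
BMR = 88.362 + 1339.7 + 907.011 - 119.217
= 2215.86 kcal/day

2215.86 kcal/day


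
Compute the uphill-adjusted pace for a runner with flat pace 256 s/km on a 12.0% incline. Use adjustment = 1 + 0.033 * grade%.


Adjustment factor = 1 + 0.033 * 12.0 = 1.396
Grade-adjusted pace = 256 * 1.396 = 357.38 s/km

357.38 s/km


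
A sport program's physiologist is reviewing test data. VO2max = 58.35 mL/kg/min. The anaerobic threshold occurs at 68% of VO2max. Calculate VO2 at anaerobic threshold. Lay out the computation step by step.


AT fraction = 68 / 100 = 0.68
AT VO2 = 58.35 * 0.68
= 39.68 mL/kg/min

39.68 mL/kg/min


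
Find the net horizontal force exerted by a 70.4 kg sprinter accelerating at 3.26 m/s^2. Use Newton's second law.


Newton's second law: F = m * a
F = 70.4 * 3.26 = 229.5 N

229.5 N


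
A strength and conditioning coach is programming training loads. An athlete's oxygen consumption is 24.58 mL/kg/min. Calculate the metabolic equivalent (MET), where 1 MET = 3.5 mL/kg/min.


MET = VO2 / 3.5
= 24.58 / 3.5
= 7.02 METs

7.02 METs


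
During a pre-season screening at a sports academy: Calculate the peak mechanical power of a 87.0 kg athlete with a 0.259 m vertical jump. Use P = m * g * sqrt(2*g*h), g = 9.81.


First, sqrt(2gh) = sqrt(2 * 9.81 * 0.259)
= sqrt(5.08158) = 2.254236 m/s
Power = 87.0 * 9.81 * 2.254236 = 1923.92 W

1923.92 W


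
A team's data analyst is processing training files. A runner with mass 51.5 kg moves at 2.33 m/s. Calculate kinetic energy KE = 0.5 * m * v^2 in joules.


v^2 = 2.33^2 = 5.4289
KE = 0.5 * 51.5 * 5.4289
= 139.79 J

139.79 J


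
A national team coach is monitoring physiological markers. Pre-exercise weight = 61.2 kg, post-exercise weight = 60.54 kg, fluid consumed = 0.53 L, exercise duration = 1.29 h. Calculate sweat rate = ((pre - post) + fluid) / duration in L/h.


Weight loss = 61.2 - 60.54 = 0.66 kg (approx L)
Total sweat = 0.66 + 0.53 = 1.19 L
Sweat rate = 1.19 / 1.29 = 0.922 L/h

0.922 L/h


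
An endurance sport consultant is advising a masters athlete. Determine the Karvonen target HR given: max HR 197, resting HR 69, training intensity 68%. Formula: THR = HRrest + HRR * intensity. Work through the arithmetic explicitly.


HRR = HRmax - HRrest = 197 - 69 = 128
THR = 69 + 128 * 0.68
= 156.04 bpm

156.04 bpm


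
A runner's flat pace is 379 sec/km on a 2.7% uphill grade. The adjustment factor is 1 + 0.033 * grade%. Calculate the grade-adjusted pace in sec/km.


Factor = 1 + 0.033 * 2.7 = 1.0891
Adjusted pace = 379 * 1.0891
= 412.77 sec/km

412.77 s/km


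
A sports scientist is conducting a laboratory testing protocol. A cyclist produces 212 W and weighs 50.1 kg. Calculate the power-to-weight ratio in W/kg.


P/W = power / mass
= 212 / 50.1
= 4.232 W/kg

4.232 W/kg


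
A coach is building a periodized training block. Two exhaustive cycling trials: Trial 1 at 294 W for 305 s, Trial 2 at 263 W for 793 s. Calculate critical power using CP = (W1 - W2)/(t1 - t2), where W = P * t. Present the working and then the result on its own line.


W1 = 294 * 305 = 89670 J
W2 = 263 * 793 = 208559 J
CP = (89670 - 208559) / (305 - 793)
= -118889 / -488
= 243.63 W

243.63 W


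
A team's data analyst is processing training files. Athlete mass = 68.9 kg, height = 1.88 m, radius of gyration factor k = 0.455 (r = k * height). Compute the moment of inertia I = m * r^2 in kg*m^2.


r = k * height = 0.455 * 1.88 = 0.8554 m
r^2 = 0.8554^2 = 0.731709
I = 68.9 * 0.731709 = 50.415 kg*m^2

50.415 kg*m^2


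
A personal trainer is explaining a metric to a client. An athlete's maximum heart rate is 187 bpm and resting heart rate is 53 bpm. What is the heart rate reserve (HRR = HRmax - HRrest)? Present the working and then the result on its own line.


HRR = HRmax - HRrest
= 187 - 53
= 134 bpm

134 bpm


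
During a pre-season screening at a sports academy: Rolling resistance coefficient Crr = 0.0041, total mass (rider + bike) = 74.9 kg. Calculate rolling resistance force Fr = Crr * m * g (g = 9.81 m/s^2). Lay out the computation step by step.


Fr = Crr * m * g
= 0.0041 * 74.9 * 9.81
= 3.013 N

3.013 N


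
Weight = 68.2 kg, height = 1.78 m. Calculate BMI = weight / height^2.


height^2 = 1.78^2 = 3.1684
BMI = 68.2 / 3.1684 = 21.53 kg/m^2

21.53 kg/m^2


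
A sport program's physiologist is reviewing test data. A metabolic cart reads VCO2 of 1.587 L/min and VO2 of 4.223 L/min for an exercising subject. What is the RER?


RER = VCO2 / VO2 = 1.587 / 4.223 = 0.3758

0.3758


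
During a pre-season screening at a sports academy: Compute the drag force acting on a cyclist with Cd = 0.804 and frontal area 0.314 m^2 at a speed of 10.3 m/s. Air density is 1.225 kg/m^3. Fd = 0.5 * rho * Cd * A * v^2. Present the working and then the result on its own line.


Step 1: v^2 = 106.09
Step 2: Fd = 0.5 * 1.225 * 0.804 * 0.314 * 106.09
= 16.405 N

16.405 N


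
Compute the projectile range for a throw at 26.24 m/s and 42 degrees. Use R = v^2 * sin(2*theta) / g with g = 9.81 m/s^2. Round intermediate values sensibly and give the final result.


Two times the angle = 84 degrees
sin(84) = 0.994522
R = 688.5376 * 0.994522 / 9.81 = 69.803 m

69.803 m


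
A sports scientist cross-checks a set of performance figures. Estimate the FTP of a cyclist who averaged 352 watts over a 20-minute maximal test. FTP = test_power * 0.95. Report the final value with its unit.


FTP = 352 * 0.95 = 334.4 W

334.4 W


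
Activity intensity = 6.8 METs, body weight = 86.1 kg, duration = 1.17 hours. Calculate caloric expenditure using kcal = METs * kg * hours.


kcal = 6.8 * 86.1 * 1.17
= 585.48 * 1.17
= 685.01 kcal

685.01 kcal


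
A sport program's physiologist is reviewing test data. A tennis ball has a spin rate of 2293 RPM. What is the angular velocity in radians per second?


Convert RPM to rad/s: multiply by 2*pi and divide by 60
omega = 2293 * 2 * pi / 60
= 240.122 rad/s

240.122 rad/s


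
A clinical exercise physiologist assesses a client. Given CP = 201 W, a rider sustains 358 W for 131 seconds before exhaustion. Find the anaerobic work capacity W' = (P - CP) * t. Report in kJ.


Excess power = 358 - 201 = 157 W
Work above CP = 157 * 131 = 20567 J
W' = 20.567 kJ

20.567 kJ


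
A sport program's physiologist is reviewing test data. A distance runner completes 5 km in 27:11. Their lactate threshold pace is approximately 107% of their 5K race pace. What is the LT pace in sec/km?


Convert to seconds: 27 min 11 s = 1631 s
Pace per km = 1631 / 5 = 326.2 s/km
LT pace = 326.2 * 1.07 = 349.03 s/km

349.03 s/km


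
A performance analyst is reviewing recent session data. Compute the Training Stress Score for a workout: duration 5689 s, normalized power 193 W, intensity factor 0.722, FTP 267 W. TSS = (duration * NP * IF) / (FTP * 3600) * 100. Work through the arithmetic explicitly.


Product = 5689 * 193 * 0.722 = 792739.394
Base = 267 * 3600 = 961200
TSS = 792739.394 / 961200 * 100 = 82.47

82.47 TSS


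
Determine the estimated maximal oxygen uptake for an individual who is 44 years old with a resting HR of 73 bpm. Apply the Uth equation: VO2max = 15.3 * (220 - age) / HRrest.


HRmax = 220 - 44 = 176
VO2max = 15.3 * (176 / 73)
= 15.3 * 2.411
= 36.89 mL/kg/min

36.89 mL/kg/min


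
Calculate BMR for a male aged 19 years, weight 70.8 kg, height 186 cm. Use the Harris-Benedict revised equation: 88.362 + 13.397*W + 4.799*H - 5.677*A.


Substituting values:
W term = 13.397 * 70.8 = 948.5076
H term = 4.799 * 186 = 892.614
A term = 5.677 * 19 = 107.863
BMR = 1821.62 kcal/day

1821.62 kcal/day


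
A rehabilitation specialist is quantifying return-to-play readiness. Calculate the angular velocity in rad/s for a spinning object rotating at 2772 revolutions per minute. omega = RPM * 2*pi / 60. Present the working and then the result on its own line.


omega = RPM * 2*pi / 60
= 2772 * 6.28318531 / 60
= 290.283 rad/s

290.283 rad/s


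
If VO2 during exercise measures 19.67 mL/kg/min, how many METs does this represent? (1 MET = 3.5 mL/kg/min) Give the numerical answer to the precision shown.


METs = VO2 / 3.5 = 19.67 / 3.5 = 5.62

5.62 METs


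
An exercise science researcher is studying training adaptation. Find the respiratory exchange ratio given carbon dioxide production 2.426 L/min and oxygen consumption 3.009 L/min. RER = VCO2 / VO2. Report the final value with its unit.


VCO2 = 2.426 L/min
VO2 = 3.009 L/min
RER = 2.426 / 3.009 = 0.8062

0.8062


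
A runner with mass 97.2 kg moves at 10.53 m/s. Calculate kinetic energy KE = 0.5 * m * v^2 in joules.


v^2 = 10.53^2 = 110.8809
KE = 0.5 * 97.2 * 110.8809
= 5388.81 J

5388.81 J


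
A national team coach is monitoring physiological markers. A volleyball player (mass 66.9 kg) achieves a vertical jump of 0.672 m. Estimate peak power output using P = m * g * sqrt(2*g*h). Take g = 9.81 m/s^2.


2 * g * h = 2 * 9.81 * 0.672 = 13.18464
sqrt(13.18464) = 3.631066 m/s
P = 66.9 * 9.81 * 3.631066 = 2383.03 W

2383.03 W


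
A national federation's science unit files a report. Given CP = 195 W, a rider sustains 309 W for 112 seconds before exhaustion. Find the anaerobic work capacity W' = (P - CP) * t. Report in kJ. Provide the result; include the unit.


Excess power = 309 - 195 = 114 W
Work above CP = 114 * 112 = 12768 J
W' = 12.768 kJ

12.768 kJ


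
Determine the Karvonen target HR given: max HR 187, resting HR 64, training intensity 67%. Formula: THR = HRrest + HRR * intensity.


HRR = HRmax - HRrest = 187 - 64 = 123
THR = 64 + 123 * 0.67
= 146.41 bpm

146.41 bpm


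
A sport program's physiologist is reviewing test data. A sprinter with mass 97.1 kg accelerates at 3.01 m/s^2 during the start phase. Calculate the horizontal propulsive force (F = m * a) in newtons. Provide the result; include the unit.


F = m * a
= 97.1 * 3.01
= 292.27 N

292.27 N


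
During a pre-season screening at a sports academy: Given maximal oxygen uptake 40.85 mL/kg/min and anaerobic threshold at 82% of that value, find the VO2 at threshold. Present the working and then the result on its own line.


Percentage as decimal = 0.82
VO2 at AT = 40.85 * 0.82 = 33.5 mL/kg/min

33.5 mL/kg/min


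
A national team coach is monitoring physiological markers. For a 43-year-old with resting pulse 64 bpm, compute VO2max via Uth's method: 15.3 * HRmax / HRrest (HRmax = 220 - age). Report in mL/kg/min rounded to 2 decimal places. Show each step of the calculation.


Step 1: HRmax = 220 - 43 = 177 bpm
Step 2: Ratio = 177 / 64 = 2.7656
Step 3: VO2max = 15.3 * 2.7656 = 42.31 mL/kg/min

42.31 mL/kg/min


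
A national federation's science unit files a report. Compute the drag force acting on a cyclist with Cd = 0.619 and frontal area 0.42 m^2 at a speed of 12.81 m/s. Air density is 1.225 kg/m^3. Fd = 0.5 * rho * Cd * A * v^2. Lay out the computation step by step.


Step 1: v^2 = 164.0961
Step 2: Fd = 0.5 * 1.225 * 0.619 * 0.42 * 164.0961
= 26.13 N

26.13 N
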